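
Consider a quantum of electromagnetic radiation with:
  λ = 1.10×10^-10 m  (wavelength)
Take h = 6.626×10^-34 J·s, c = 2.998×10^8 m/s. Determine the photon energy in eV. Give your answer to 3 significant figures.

E is given directly by: E = hc/λ.
λ = 1.10×10^-10 m; h = 6.626×10^-34 J·s; c = 2.998×10^8 m/s.
E = 1.806×10^-15 J  (the unit combination reduces to kg·m²/s² = J)
1.806×10^-15 J × (1 eV / 1.602×10^-19 J) = 11271 eV

11300 eV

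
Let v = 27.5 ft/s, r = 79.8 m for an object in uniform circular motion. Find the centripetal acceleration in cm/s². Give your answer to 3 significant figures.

88.0 cm/s²

a is given directly by: a = v²/r.
v = 27.5 ft/s = 8.382 m/s; r = 79.8 m.
a = 0.8804 m/s²
0.8804 m/s² × (1 cm/s² / 0.01000 m/s²) = 88.04 cm/s²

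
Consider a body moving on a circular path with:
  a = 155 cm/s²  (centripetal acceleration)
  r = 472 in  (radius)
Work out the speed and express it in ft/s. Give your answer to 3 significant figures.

Rearranging a = v²/r for v: v = √(a·r).
a = 155 cm/s² = 1.550 m/s²; r = 472 in = 11.99 m.
v = 4.311 m/s
4.311 m/s × (1 ft/s / 0.3048 m/s) = 14.14 ft/s

14.1 ft/s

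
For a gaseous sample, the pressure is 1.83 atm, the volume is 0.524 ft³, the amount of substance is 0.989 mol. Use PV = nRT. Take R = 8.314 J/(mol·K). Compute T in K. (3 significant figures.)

335 K

Solving PV = nRT for T: T = PV/(nR).
P = 1.83 atm = 1.854×10^5 Pa; V = 0.524 ft³ = 0.01484 m³; n = 0.989 mol; R = 8.314 J/(mol·K).
T = 334.6 K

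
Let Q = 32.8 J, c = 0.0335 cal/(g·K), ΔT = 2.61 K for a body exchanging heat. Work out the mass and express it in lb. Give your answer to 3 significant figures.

0.198 lb

Solving Q = m·c·ΔT for m: m = Q/(c·ΔT).
Q = 32.8 J; c = 0.0335 cal/(g·K) = 140.2 J/(kg·K); ΔT = 2.61 K.
m = 0.08966 kg
0.08966 kg × (1 lb / 0.4536 kg) = 0.1977 lb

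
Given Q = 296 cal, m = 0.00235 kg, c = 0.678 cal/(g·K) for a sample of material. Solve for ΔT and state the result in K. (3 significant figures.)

Rearranging Q = m·c·ΔT for ΔT: ΔT = Q/(m·c).
Q = 296 cal = 1238 J; m = 0.00235 kg; c = 0.678 cal/(g·K) = 2837 J/(kg·K).
ΔT = 185.8 K

186 K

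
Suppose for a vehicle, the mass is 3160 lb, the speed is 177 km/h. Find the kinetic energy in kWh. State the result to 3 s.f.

KE is given directly by: KE = ½mv².
m = 3160 lb = 1433 kg; v = 177 km/h = 49.17 m/s.
KE = 1.732×10^6 J
1.732×10^6 J × (1 kWh / 3.600×10^6 J) = 0.4812 kWh

0.481 kWh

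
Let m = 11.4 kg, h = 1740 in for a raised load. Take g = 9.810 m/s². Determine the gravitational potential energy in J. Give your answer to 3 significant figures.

PE is given directly by: PE = mgh.
m = 11.4 kg; h = 1740 in = 44.20 m; g = 9.810 m/s².
PE = 4943 J

4940 J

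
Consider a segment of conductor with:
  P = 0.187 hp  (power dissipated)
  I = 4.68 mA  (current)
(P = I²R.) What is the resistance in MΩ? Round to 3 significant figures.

6.37 MΩ

Rearranging: R = P/I².
P = 0.187 hp = 139.4 W; I = 4.68 mA = 0.004680 A.
R = 6.367×10^6 Ω
6.367×10^6 Ω × (1 MΩ / 1.000×10^6 Ω) = 6.367 MΩ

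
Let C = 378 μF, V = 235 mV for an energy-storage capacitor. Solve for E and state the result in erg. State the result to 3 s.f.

E is given directly by: E = ½CV².
C = 378 μF = 3.780×10^-4 F; V = 235 mV = 0.2350 V.
E = 1.044×10^-5 J
1.044×10^-5 J × (1 erg / 1.000×10^-7 J) = 104.4 erg

104 erg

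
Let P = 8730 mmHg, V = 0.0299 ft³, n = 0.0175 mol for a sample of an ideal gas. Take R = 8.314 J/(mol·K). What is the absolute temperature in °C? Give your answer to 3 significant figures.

6500 °C

Solving PV = nRT for T: T = PV/(nR).
P = 8730 mmHg = 1.164×10^6 Pa; V = 0.0299 ft³ = 8.467×10^-4 m³; n = 0.0175 mol; R = 8.314 J/(mol·K).
T = 6773 K
6773 K − 273.15 = 6500 °C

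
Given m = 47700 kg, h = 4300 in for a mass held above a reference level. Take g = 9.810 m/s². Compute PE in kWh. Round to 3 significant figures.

Directly: PE = mgh.
m = 47700 kg; h = 4300 in = 109.2 m; g = 9.810 m/s².
PE = 5.111×10^7 J
5.111×10^7 J × (1 kWh / 3.600×10^6 J) = 14.20 kWh

14.2 kWh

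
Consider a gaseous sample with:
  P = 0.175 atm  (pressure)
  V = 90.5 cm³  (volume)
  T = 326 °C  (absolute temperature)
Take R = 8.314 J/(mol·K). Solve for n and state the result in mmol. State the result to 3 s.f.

0.322 mmol

Rearranging: n = PV/(RT).
P = 0.175 atm = 17732 Pa; V = 90.5 cm³ = 9.050×10^-5 m³; T = 326 °C = 599.1 K; R = 8.314 J/(mol·K).
n = 3.221×10^-4 mol
3.221×10^-4 mol × (1 mmol / 0.001000 mol) = 0.3221 mmol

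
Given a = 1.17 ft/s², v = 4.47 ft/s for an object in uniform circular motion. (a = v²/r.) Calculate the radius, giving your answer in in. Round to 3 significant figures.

Rearranging: r = v²/a.
a = 1.17 ft/s² = 0.3566 m/s²; v = 4.47 ft/s = 1.362 m/s.
r = 5.205 m
5.205 m × (1 in / 0.02540 m) = 204.9 in

205 in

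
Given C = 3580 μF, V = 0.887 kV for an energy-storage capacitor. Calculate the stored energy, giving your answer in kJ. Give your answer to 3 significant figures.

Directly: E = ½CV².
C = 3580 μF = 0.003580 F; V = 0.887 kV = 887.0 V.
E = 1408 J
1408 J × (1 kJ / 1000 J) = 1.408 kJ

1.41 kJ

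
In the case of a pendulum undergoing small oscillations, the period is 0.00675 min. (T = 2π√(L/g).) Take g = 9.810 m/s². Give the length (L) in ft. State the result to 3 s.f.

Solving T = 2π√(L/g) for L: L = g·(T/2π)².
T = 0.00675 min = 0.4050 s; g = 9.810 m/s².
L = 0.04076 m
0.04076 m × (1 ft / 0.3048 m) = 0.1337 ft

0.134 ft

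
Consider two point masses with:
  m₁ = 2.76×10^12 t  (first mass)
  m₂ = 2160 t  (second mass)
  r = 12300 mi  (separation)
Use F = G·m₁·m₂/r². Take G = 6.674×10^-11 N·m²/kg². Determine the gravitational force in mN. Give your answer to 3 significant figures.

1.02 mN

From Newton's law of gravitation: F = Gm₁m₂/r².
m₁ = 2.76×10^12 t = 2.760×10^15 kg; m₂ = 2160 t = 2.160×10^6 kg; r = 12300 mi = 1.979×10^7 m; G = 6.674×10^-11 N·m²/kg².
F = 0.001015 N
0.001015 N × (1 mN / 0.001000 N) = 1.015 mN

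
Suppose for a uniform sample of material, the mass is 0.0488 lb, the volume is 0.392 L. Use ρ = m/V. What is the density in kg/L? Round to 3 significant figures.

Directly: ρ = m/V.
m = 0.0488 lb = 0.02214 kg; V = 0.392 L = 3.920×10^-4 m³.
ρ = 56.47 kg/m³
56.47 kg/m³ × (1 kg/L / 1000 kg/m³) = 0.05647 kg/L

0.0565 kg/L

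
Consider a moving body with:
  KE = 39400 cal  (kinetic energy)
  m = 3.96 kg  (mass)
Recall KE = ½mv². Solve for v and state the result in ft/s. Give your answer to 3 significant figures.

Rearranging KE = ½mv² for v: v = √(2·KE/m).
KE = 39400 cal = 1.648×10^5 J; m = 3.96 kg.
v = 288.5 m/s
288.5 m/s × (1 ft/s / 0.3048 m/s) = 946.7 ft/s

947 ft/s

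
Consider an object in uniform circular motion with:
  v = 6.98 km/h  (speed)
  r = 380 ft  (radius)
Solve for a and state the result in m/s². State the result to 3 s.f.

0.0325 m/s²

a is given directly by: a = v²/r.
v = 6.98 km/h = 1.939 m/s; r = 380 ft = 115.8 m.
a = 0.03246 m/s²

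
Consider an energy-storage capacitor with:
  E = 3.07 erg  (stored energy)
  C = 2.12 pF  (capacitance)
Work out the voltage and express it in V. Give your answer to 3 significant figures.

Solving E = ½C·V² for V: V = √(2E/C).
E = 3.07 erg = 3.070×10^-7 J; C = 2.12 pF = 2.120×10^-12 F.
V = 538.2 V

538 V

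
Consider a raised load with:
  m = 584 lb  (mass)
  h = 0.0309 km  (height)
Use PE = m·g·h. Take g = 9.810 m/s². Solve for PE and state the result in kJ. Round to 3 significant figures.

Directly: PE = mgh.
m = 584 lb = 264.9 kg; h = 0.0309 km = 30.90 m; g = 9.810 m/s².
PE = 80298 J  (the unit combination reduces to kg·m²/s² = J)
80298 J × (1 kJ / 1000 J) = 80.30 kJ

80.3 kJ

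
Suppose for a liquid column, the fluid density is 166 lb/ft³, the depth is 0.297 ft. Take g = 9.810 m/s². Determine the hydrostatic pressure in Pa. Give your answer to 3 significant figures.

2360 Pa

Directly: P = ρgh.
ρ = 166 lb/ft³ = 2659 kg/m³; h = 0.297 ft = 0.09053 m; g = 9.810 m/s².
P = 2361 Pa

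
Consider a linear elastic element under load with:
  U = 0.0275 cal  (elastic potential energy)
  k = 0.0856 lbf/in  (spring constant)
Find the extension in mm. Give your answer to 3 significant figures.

Solving U = ½k·x² for x: x = √(2U/k).
U = 0.0275 cal = 0.1151 J; k = 0.0856 lbf/in = 14.99 N/m.
x = 0.1239 m
0.1239 m × (1 mm / 0.001000 m) = 123.9 mm

124 mm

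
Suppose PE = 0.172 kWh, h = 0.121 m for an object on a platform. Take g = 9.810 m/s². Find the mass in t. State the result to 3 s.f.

Rearranging PE = m·g·h for m: m = PE/(g·h).
PE = 0.172 kWh = 6.192×10^5 J; h = 0.121 m; g = 9.810 m/s².
m = 5.216×10^5 kg
5.216×10^5 kg × (1 t / 1000 kg) = 521.6 t

522 t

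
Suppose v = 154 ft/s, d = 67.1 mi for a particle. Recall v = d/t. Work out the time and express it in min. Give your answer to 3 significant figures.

38.3 min

Solving v = d/t for t: t = d/v.
v = 154 ft/s = 46.94 m/s; d = 67.1 mi = 1.080×10^5 m.
t = 2301 s
2301 s × (1 min / 60.00 s) = 38.34 min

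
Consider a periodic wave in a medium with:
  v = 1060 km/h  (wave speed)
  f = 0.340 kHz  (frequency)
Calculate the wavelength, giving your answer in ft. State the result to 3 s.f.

2.84 ft

Rearranging v = f·λ for λ: λ = v/f.
v = 1060 km/h = 294.4 m/s; f = 0.340 kHz = 340.0 Hz.
λ = 0.8660 m
0.8660 m × (1 ft / 0.3048 m) = 2.841 ft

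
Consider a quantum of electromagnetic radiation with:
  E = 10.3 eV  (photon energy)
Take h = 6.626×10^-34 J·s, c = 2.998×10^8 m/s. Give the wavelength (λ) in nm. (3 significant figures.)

Rearranging: λ = hc/E.
E = 10.3 eV = 1.650×10^-18 J; h = 6.626×10^-34 J·s; c = 2.998×10^8 m/s.
λ = 1.204×10^-7 m
1.204×10^-7 m × (1 nm / 1.000×10^-9 m) = 120.4 nm

120 nm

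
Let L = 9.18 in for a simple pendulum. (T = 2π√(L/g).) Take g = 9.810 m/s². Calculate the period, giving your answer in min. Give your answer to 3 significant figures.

T is given directly by: T = 2π√(L/g).
L = 9.18 in = 0.2332 m; g = 9.810 m/s².
T = 0.9687 s
0.9687 s × (1 min / 60.00 s) = 0.01614 min

0.0161 min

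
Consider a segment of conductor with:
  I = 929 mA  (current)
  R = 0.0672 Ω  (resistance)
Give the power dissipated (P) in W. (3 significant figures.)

0.0580 W

P is given directly by: P = I²R.
I = 929 mA = 0.9290 A; R = 0.0672 Ω.
P = 0.05800 W  (the unit combination reduces to kg·m²/s³ = W)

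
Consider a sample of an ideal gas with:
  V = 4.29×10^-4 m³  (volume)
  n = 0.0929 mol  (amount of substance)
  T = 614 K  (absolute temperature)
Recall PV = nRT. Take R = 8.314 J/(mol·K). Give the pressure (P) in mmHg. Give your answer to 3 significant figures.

8290 mmHg

P is given directly by: P = nRT/V.
V = 4.29×10^-4 m³; n = 0.0929 mol; T = 614 K; R = 8.314 J/(mol·K).
P = 1.105×10^6 Pa  (the unit combination reduces to kg/(m·s²) = Pa)
1.105×10^6 Pa × (1 mmHg / 133.3 Pa) = 8292 mmHg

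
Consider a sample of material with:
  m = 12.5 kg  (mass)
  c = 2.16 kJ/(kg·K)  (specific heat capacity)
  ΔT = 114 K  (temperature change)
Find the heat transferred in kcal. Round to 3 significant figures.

736 kcal

Directly: Q = mcΔT.
m = 12.5 kg; c = 2.16 kJ/(kg·K) = 2160 J/(kg·K); ΔT = 114 K.
Q = 3.078×10^6 J  (the unit combination reduces to kg·m²/s² = J)
3.078×10^6 J × (1 kcal / 4184 J) = 735.7 kcal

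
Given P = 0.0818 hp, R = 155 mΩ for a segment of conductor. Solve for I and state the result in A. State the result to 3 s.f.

19.8 A

Rearranging P = I²R for I: I = √(P/R).
P = 0.0818 hp = 61.00 W; R = 155 mΩ = 0.1550 Ω.
I = 19.84 A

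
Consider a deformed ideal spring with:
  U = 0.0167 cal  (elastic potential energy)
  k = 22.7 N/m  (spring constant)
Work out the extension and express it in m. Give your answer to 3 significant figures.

0.0785 m

Rearranging: x = √(2U/k).
U = 0.0167 cal = 0.06987 J; k = 22.7 N/m.
x = 0.07846 m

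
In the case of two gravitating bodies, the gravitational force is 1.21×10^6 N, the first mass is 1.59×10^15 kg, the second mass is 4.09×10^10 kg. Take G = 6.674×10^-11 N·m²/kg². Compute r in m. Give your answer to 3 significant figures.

Rearranging: r = √(G·m₁m₂/F).
F = 1.21×10^6 N; m₁ = 1.59×10^15 kg; m₂ = 4.09×10^10 kg; G = 6.674×10^-11 N·m²/kg².
r = 59891 m

59900 m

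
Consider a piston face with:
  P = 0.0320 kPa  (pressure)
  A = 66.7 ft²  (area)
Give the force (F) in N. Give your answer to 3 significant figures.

Solving P = F/A for F: F = P·A.
P = 0.0320 kPa = 32.00 Pa; A = 66.7 ft² = 6.197 m².
F = 198.3 N

198 N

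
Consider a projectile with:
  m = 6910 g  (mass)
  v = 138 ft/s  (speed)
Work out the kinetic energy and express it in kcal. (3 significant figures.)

1.46 kcal

Directly: KE = ½mv².
m = 6910 g = 6.910 kg; v = 138 ft/s = 42.06 m/s.
KE = 6113 J
6113 J × (1 kcal / 4184 J) = 1.461 kcal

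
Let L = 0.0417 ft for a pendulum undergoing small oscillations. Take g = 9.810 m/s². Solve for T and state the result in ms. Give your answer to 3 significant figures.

226 ms

T is given directly by: T = 2π√(L/g).
L = 0.0417 ft = 0.01271 m; g = 9.810 m/s².
T = 0.2262 s
0.2262 s × (1 ms / 0.001000 s) = 226.2 ms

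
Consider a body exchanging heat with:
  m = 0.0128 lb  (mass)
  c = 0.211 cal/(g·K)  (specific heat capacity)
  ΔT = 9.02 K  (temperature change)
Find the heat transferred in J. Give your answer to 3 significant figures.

Directly: Q = mcΔT.
m = 0.0128 lb = 0.005806 kg; c = 0.211 cal/(g·K) = 882.8 J/(kg·K); ΔT = 9.02 K.
Q = 46.23 J  (the unit combination reduces to kg·m²/s² = J)

46.2 J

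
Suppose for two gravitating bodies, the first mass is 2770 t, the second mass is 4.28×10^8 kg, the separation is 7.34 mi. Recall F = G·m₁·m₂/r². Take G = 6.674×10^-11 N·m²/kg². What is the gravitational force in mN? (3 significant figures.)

0.567 mN

From Newton's law of gravitation: F = Gm₁m₂/r².
m₁ = 2770 t = 2.770×10^6 kg; m₂ = 4.28×10^8 kg; r = 7.34 mi = 11813 m; G = 6.674×10^-11 N·m²/kg².
F = 5.670×10^-4 N
5.670×10^-4 N × (1 mN / 0.001000 N) = 0.5670 mN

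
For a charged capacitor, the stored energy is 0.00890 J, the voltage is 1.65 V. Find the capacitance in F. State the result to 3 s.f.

Rearranging: C = 2E/V².
E = 0.00890 J; V = 1.65 V.
C = 0.006538 F

0.00654 F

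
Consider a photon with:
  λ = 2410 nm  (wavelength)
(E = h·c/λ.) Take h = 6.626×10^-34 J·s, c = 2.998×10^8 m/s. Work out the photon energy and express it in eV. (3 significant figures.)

0.514 eV

E is given directly by: E = hc/λ.
λ = 2410 nm = 2.410×10^-6 m; h = 6.626×10^-34 J·s; c = 2.998×10^8 m/s.
E = 8.243×10^-20 J
8.243×10^-20 J × (1 eV / 1.602×10^-19 J) = 0.5145 eV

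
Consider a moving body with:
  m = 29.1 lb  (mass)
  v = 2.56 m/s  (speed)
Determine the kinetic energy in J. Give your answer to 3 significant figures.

Directly: KE = ½mv².
m = 29.1 lb = 13.20 kg; v = 2.56 m/s.
KE = 43.25 J

43.3 J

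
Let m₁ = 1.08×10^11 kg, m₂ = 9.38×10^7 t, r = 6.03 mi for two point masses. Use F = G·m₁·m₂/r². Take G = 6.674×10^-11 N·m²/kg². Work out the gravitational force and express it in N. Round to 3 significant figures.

7180 N

Directly: F = Gm₁m₂/r².
m₁ = 1.08×10^11 kg; m₂ = 9.38×10^7 t = 9.380×10^10 kg; r = 6.03 mi = 9704 m; G = 6.674×10^-11 N·m²/kg².
F = 7179 N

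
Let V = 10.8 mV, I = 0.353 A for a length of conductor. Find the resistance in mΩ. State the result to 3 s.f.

Solving V = I·R for R: R = V/I.
V = 10.8 mV = 0.01080 V; I = 0.353 A.
R = 0.03059 Ω
0.03059 Ω × (1 mΩ / 0.001000 Ω) = 30.59 mΩ

30.6 mΩ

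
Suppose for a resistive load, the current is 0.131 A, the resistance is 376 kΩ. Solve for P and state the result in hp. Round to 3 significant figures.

P is given directly by: P = I²R.
I = 0.131 A; R = 376 kΩ = 3.760×10^5 Ω.
P = 6453 W  (the unit combination reduces to kg·m²/s³ = W)
6453 W × (1 hp / 745.7 W) = 8.653 hp

8.65 hp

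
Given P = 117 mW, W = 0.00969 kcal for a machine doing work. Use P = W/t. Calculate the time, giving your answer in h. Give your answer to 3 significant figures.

0.0963 h

Rearranging: t = W/P.
P = 117 mW = 0.1170 W; W = 0.00969 kcal = 40.54 J.
t = 346.5 s
346.5 s × (1 h / 3600 s) = 0.09626 h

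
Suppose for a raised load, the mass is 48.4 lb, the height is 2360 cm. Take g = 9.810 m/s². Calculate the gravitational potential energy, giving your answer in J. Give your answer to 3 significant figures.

5080 J

PE is given directly by: PE = mgh.
m = 48.4 lb = 21.95 kg; h = 2360 cm = 23.60 m; g = 9.810 m/s².
PE = 5083 J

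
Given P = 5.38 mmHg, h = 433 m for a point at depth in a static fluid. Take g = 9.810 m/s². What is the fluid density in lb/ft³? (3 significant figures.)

0.0105 lb/ft³

Rearranging P = ρ·g·h for ρ: ρ = P/(g·h).
P = 5.38 mmHg = 717.3 Pa; h = 433 m; g = 9.810 m/s².
ρ = 0.1689 kg/m³
0.1689 kg/m³ × (1 lb/ft³ / 16.02 kg/m³) = 0.01054 lb/ft³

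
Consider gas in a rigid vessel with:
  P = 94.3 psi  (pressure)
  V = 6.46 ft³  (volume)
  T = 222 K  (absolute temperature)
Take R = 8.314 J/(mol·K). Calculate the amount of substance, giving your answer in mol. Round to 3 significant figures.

Rearranging: n = PV/(RT).
P = 94.3 psi = 6.502×10^5 Pa; V = 6.46 ft³ = 0.1829 m³; T = 222 K; R = 8.314 J/(mol·K).
n = 64.44 mol

64.4 mol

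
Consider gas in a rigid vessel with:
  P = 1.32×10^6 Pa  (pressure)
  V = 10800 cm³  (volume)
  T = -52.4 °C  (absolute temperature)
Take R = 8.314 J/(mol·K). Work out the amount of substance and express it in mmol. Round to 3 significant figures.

Rearranging PV = nRT for n: n = PV/(RT).
P = 1.32×10^6 Pa; V = 10800 cm³ = 0.01080 m³; T = -52.4 °C = 220.7 K; R = 8.314 J/(mol·K).
n = 7.768 mol
7.768 mol × (1 mmol / 0.001000 mol) = 7768 mmol

7770 mmol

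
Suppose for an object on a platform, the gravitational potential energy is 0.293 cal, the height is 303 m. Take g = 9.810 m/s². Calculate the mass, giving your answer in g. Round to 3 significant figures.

Solving PE = m·g·h for m: m = PE/(g·h).
PE = 0.293 cal = 1.226 J; h = 303 m; g = 9.810 m/s².
m = 4.124×10^-4 kg
4.124×10^-4 kg × (1 g / 0.001000 kg) = 0.4124 g

0.412 g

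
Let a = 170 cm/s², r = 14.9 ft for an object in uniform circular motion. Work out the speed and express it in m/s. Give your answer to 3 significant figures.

2.78 m/s

Solving a = v²/r for v: v = √(a·r).
a = 170 cm/s² = 1.700 m/s²; r = 14.9 ft = 4.542 m.
v = 2.779 m/s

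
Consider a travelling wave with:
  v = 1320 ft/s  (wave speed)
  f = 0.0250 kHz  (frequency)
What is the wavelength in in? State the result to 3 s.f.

Rearranging v = f·λ for λ: λ = v/f.
v = 1320 ft/s = 402.3 m/s; f = 0.0250 kHz = 25.00 Hz.
λ = 16.09 m
16.09 m × (1 in / 0.02540 m) = 633.6 in

634 in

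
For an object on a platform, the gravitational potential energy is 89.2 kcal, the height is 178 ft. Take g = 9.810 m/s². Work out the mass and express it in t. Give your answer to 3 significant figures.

Rearranging PE = m·g·h for m: m = PE/(g·h).
PE = 89.2 kcal = 3.732×10^5 J; h = 178 ft = 54.25 m; g = 9.810 m/s².
m = 701.2 kg
701.2 kg × (1 t / 1000 kg) = 0.7012 t

0.701 t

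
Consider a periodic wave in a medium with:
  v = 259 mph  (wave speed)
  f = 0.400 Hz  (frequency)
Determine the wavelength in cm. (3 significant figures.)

Solving v = f·λ for λ: λ = v/f.
v = 259 mph = 115.8 m/s; f = 0.400 Hz.
λ = 289.5 m
289.5 m × (1 cm / 0.01000 m) = 28946 cm

28900 cm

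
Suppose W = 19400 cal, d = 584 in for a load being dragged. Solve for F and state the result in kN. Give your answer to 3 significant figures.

Rearranging W = F·d for F: F = W/d.
W = 19400 cal = 81170 J; d = 584 in = 14.83 m.
F = 5472 N
5472 N × (1 kN / 1000 N) = 5.472 kN

5.47 kN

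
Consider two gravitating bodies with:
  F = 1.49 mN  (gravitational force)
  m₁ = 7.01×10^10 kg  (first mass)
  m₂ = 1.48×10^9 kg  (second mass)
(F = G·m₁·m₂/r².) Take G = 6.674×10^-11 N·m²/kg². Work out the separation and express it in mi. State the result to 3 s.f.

1340 mi

From Newton's law of gravitation: r = √(G·m₁m₂/F).
F = 1.49 mN = 0.001490 N; m₁ = 7.01×10^10 kg; m₂ = 1.48×10^9 kg; G = 6.674×10^-11 N·m²/kg².
r = 2.156×10^6 m
2.156×10^6 m × (1 mi / 1609 m) = 1339 mi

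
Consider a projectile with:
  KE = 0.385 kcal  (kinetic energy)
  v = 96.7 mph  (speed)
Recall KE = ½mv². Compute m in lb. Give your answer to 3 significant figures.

Solving KE = ½mv² for m: m = 2·KE/v².
KE = 0.385 kcal = 1611 J; v = 96.7 mph = 43.23 m/s.
m = 1.724 kg
1.724 kg × (1 lb / 0.4536 kg) = 3.801 lb

3.80 lb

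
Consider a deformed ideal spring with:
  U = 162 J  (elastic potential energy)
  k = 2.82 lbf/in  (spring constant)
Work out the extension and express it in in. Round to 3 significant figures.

Solving U = ½k·x² for x: x = √(2U/k).
U = 162 J; k = 2.82 lbf/in = 493.9 N/m.
x = 0.8100 m
0.8100 m × (1 in / 0.02540 m) = 31.89 in

31.9 in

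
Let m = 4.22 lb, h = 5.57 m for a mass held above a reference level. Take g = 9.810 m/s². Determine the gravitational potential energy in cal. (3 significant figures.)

Directly: PE = mgh.
m = 4.22 lb = 1.914 kg; h = 5.57 m; g = 9.810 m/s².
PE = 104.6 J
104.6 J × (1 cal / 4.184 J) = 25.00 cal

25.0 cal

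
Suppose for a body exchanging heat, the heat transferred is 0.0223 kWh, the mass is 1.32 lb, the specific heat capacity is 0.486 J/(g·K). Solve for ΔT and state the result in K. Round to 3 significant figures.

276 K

Rearranging Q = m·c·ΔT for ΔT: ΔT = Q/(m·c).
Q = 0.0223 kWh = 80280 J; m = 1.32 lb = 0.5987 kg; c = 0.486 J/(g·K) = 486.0 J/(kg·K).
ΔT = 275.9 K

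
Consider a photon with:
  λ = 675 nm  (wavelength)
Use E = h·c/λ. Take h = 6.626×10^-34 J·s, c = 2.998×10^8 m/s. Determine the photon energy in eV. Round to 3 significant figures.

1.84 eV

Directly: E = hc/λ.
λ = 675 nm = 6.750×10^-7 m; h = 6.626×10^-34 J·s; c = 2.998×10^8 m/s.
E = 2.943×10^-19 J  (the unit combination reduces to kg·m²/s² = J)
2.943×10^-19 J × (1 eV / 1.602×10^-19 J) = 1.837 eV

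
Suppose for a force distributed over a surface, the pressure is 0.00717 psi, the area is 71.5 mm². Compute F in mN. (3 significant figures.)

3.53 mN

Solving P = F/A for F: F = P·A.
P = 0.00717 psi = 49.44 Pa; A = 71.5 mm² = 7.150×10^-5 m².
F = 0.003535 N
0.003535 N × (1 mN / 0.001000 N) = 3.535 mN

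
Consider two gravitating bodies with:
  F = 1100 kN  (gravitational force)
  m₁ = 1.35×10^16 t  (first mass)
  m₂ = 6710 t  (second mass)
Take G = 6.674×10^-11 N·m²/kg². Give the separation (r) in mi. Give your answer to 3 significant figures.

From Newton's law of gravitation: r = √(G·m₁m₂/F).
F = 1100 kN = 1.100×10^6 N; m₁ = 1.35×10^16 t = 1.350×10^19 kg; m₂ = 6710 t = 6.710×10^6 kg; G = 6.674×10^-11 N·m²/kg².
r = 74135 m
74135 m × (1 mi / 1609 m) = 46.07 mi

46.1 mi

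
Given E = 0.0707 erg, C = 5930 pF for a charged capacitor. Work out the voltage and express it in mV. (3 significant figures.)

Rearranging: V = √(2E/C).
E = 0.0707 erg = 7.070×10^-9 J; C = 5930 pF = 5.930×10^-9 F.
V = 1.544 V  (the unit combination reduces to kg·m²/(A·s³) = V)
1.544 V × (1 mV / 0.001000 V) = 1544 mV

1540 mV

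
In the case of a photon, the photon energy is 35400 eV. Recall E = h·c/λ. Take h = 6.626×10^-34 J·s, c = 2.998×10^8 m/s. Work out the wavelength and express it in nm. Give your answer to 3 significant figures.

Rearranging E = h·c/λ for λ: λ = hc/E.
E = 35400 eV = 5.672×10^-15 J; h = 6.626×10^-34 J·s; c = 2.998×10^8 m/s.
λ = 3.502×10^-11 m
3.502×10^-11 m × (1 nm / 1.000×10^-9 m) = 0.03502 nm

0.0350 nm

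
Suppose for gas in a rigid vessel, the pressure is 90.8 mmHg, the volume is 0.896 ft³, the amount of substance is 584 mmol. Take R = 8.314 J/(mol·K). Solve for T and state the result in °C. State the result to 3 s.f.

-210 °C

Solving PV = nRT for T: T = PV/(nR).
P = 90.8 mmHg = 12106 Pa; V = 0.896 ft³ = 0.02537 m³; n = 584 mmol = 0.5840 mol; R = 8.314 J/(mol·K).
T = 63.26 K
63.26 K − 273.15 = -209.9 °C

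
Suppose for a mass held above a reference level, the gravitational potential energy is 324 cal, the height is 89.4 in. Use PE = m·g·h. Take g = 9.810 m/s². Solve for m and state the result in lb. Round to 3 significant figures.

134 lb

Solving PE = m·g·h for m: m = PE/(g·h).
PE = 324 cal = 1356 J; h = 89.4 in = 2.271 m; g = 9.810 m/s².
m = 60.86 kg
60.86 kg × (1 lb / 0.4536 kg) = 134.2 lb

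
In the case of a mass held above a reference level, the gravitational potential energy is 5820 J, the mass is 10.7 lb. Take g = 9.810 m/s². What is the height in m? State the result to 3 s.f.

122 m

Rearranging PE = m·g·h for h: h = PE/(m·g).
PE = 5820 J; m = 10.7 lb = 4.853 kg; g = 9.810 m/s².
h = 122.2 m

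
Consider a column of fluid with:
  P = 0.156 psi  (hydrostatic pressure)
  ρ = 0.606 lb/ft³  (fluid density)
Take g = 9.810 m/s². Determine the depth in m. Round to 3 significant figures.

Rearranging P = ρ·g·h for h: h = P/(ρ·g).
P = 0.156 psi = 1076 Pa; ρ = 0.606 lb/ft³ = 9.707 kg/m³; g = 9.810 m/s².
h = 11.29 m

11.3 m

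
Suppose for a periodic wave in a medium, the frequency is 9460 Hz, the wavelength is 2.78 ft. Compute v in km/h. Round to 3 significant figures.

Directly: v = fλ.
f = 9460 Hz; λ = 2.78 ft = 0.8473 m.
v = 8016 m/s
8016 m/s × (1 km/h / 0.2778 m/s) = 28857 km/h

28900 km/h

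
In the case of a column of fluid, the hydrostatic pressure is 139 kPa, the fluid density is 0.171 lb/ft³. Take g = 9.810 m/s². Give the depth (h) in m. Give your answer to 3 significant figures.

Rearranging: h = P/(ρ·g).
P = 139 kPa = 1.390×10^5 Pa; ρ = 0.171 lb/ft³ = 2.739 kg/m³; g = 9.810 m/s².
h = 5173 m

5170 m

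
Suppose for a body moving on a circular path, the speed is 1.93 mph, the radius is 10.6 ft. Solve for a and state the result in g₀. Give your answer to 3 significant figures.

0.0235 g₀

Directly: a = v²/r.
v = 1.93 mph = 0.8628 m/s; r = 10.6 ft = 3.231 m.
a = 0.2304 m/s²
0.2304 m/s² × (1 g₀ / 9.807 m/s²) = 0.02349 g₀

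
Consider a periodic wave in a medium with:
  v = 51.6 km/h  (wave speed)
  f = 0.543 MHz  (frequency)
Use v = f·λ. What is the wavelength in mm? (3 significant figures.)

0.0264 mm

Rearranging: λ = v/f.
v = 51.6 km/h = 14.33 m/s; f = 0.543 MHz = 5.430×10^5 Hz.
λ = 2.640×10^-5 m
2.640×10^-5 m × (1 mm / 0.001000 m) = 0.02640 mm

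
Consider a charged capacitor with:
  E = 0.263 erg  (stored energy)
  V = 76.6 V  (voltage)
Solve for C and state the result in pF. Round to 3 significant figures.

Rearranging E = ½C·V² for C: C = 2E/V².
E = 0.263 erg = 2.630×10^-8 J; V = 76.6 V.
C = 8.965×10^-12 F
8.965×10^-12 F × (1 pF / 1.000×10^-12 F) = 8.965 pF

8.96 pF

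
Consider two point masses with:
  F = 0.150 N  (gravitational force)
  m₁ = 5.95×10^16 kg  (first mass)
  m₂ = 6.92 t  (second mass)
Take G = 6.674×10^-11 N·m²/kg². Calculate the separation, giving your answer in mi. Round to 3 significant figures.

Solving F = G·m₁·m₂/r² for r: r = √(G·m₁m₂/F).
F = 0.150 N; m₁ = 5.95×10^16 kg; m₂ = 6.92 t = 6920 kg; G = 6.674×10^-11 N·m²/kg².
r = 4.280×10^5 m
4.280×10^5 m × (1 mi / 1609 m) = 266.0 mi

266 mi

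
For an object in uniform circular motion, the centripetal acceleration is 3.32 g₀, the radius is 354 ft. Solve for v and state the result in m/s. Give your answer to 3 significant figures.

Rearranging: v = √(a·r).
a = 3.32 g₀ = 32.56 m/s²; r = 354 ft = 107.9 m.
v = 59.27 m/s

59.3 m/s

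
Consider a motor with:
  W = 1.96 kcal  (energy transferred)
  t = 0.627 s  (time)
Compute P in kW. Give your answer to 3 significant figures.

13.1 kW

Directly: P = W/t.
W = 1.96 kcal = 8201 J; t = 0.627 s.
P = 13079 W  (the unit combination reduces to kg·m²/s³ = W)
13079 W × (1 kW / 1000 W) = 13.08 kW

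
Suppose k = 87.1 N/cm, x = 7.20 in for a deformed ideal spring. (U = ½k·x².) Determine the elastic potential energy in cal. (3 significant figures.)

34.8 cal

U is given directly by: U = ½kx².
k = 87.1 N/cm = 8710 N/m; x = 7.20 in = 0.1829 m.
U = 145.7 J  (the unit combination reduces to kg·m²/s² = J)
145.7 J × (1 cal / 4.184 J) = 34.81 cal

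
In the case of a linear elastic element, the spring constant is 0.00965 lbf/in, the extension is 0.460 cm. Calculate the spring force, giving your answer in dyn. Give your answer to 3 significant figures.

777 dyn

From Hooke's law: F = kx.
k = 0.00965 lbf/in = 1.690 N/m; x = 0.460 cm = 0.004600 m.
F = 0.007774 N
0.007774 N × (1 dyn / 1.000×10^-5 N) = 777.4 dyn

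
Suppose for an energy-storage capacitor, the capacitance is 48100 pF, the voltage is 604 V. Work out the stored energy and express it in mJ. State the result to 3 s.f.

E is given directly by: E = ½CV².
C = 48100 pF = 4.810×10^-8 F; V = 604 V.
E = 0.008774 J  (the unit combination reduces to kg·m²/s² = J)
0.008774 J × (1 mJ / 0.001000 J) = 8.774 mJ

8.77 mJ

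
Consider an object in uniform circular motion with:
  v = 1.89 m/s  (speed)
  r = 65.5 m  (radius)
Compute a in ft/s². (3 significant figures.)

a is given directly by: a = v²/r.
v = 1.89 m/s; r = 65.5 m.
a = 0.05454 m/s²
0.05454 m/s² × (1 ft/s² / 0.3048 m/s²) = 0.1789 ft/s²

0.179 ft/s²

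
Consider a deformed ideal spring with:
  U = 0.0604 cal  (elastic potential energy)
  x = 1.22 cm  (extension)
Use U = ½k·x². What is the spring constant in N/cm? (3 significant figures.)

Rearranging U = ½k·x² for k: k = 2U/x².
U = 0.0604 cal = 0.2527 J; x = 1.22 cm = 0.01220 m.
k = 3396 N/m
3396 N/m × (1 N/cm / 100.0 N/m) = 33.96 N/cm

34.0 N/cm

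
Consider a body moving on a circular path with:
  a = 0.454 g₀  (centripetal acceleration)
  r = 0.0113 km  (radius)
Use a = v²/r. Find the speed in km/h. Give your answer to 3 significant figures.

25.5 km/h

Rearranging a = v²/r for v: v = √(a·r).
a = 0.454 g₀ = 4.452 m/s²; r = 0.0113 km = 11.30 m.
v = 7.093 m/s
7.093 m/s × (1 km/h / 0.2778 m/s) = 25.53 km/h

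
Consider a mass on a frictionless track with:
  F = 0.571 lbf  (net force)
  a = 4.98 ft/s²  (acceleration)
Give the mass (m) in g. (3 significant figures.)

From Newton's second law: m = F/a.
F = 0.571 lbf = 2.540 N; a = 4.98 ft/s² = 1.518 m/s².
m = 1.673 kg
1.673 kg × (1 g / 0.001000 kg) = 1673 g

1670 g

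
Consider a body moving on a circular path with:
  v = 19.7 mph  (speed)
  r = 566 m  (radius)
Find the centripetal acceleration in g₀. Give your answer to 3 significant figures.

Directly: a = v²/r.
v = 19.7 mph = 8.807 m/s; r = 566 m.
a = 0.1370 m/s²
0.1370 m/s² × (1 g₀ / 9.807 m/s²) = 0.01397 g₀

0.0140 g₀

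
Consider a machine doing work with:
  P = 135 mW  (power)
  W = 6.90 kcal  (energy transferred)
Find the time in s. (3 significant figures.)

Rearranging P = W/t for t: t = W/P.
P = 135 mW = 0.1350 W; W = 6.90 kcal = 28870 J.
t = 2.138×10^5 s

2.14×10^5 s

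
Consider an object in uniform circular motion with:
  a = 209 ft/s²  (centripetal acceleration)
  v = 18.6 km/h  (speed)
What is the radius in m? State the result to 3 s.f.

Rearranging: r = v²/a.
a = 209 ft/s² = 63.70 m/s²; v = 18.6 km/h = 5.167 m/s.
r = 0.4190 m

0.419 m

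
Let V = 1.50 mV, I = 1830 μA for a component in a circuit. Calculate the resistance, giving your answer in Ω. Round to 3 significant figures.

Solving V = I·R for R: R = V/I.
V = 1.50 mV = 0.001500 V; I = 1830 μA = 0.001830 A.
R = 0.8197 Ω

0.820 Ω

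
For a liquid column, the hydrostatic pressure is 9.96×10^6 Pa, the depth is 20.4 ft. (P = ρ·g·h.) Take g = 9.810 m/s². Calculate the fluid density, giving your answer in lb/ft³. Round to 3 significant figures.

Rearranging P = ρ·g·h for ρ: ρ = P/(g·h).
P = 9.96×10^6 Pa; h = 20.4 ft = 6.218 m; g = 9.810 m/s².
ρ = 1.633×10^5 kg/m³
1.633×10^5 kg/m³ × (1 lb/ft³ / 16.02 kg/m³) = 10194 lb/ft³

10200 lb/ft³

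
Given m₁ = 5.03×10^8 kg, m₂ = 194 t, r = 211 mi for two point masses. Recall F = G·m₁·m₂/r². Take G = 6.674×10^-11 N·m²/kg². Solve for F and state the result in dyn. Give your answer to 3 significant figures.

0.00565 dyn

F is given directly by: F = Gm₁m₂/r².
m₁ = 5.03×10^8 kg; m₂ = 194 t = 1.940×10^5 kg; r = 211 mi = 3.396×10^5 m; G = 6.674×10^-11 N·m²/kg².
F = 5.648×10^-8 N  (the unit combination reduces to kg·m/s² = N)
5.648×10^-8 N × (1 dyn / 1.000×10^-5 N) = 0.005648 dyn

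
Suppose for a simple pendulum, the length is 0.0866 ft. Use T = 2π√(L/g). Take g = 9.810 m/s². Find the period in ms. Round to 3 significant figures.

326 ms

T is given directly by: T = 2π√(L/g).
L = 0.0866 ft = 0.02640 m; g = 9.810 m/s².
T = 0.3259 s
0.3259 s × (1 ms / 0.001000 s) = 325.9 ms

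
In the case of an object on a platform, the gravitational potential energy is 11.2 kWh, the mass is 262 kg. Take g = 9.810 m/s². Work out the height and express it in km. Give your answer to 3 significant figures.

15.7 km

Rearranging PE = m·g·h for h: h = PE/(m·g).
PE = 11.2 kWh = 4.032×10^7 J; m = 262 kg; g = 9.810 m/s².
h = 15687 m
15687 m × (1 km / 1000 m) = 15.69 km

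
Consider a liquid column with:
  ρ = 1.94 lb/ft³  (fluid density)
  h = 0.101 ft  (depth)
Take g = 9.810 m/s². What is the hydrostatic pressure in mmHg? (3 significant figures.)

0.0704 mmHg

Directly: P = ρgh.
ρ = 1.94 lb/ft³ = 31.08 kg/m³; h = 0.101 ft = 0.03078 m; g = 9.810 m/s².
P = 9.385 Pa
9.385 Pa × (1 mmHg / 133.3 Pa) = 0.07039 mmHg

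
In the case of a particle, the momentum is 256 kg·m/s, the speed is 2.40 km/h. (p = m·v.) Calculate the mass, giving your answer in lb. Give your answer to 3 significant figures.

847 lb

Rearranging: m = p/v.
p = 256 kg·m/s; v = 2.40 km/h = 0.6667 m/s.
m = 384.0 kg
384.0 kg × (1 lb / 0.4536 kg) = 846.6 lb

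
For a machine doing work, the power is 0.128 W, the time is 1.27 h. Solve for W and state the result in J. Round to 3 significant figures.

585 J

Rearranging: W = P·t.
P = 0.128 W; t = 1.27 h = 4572 s.
W = 585.2 J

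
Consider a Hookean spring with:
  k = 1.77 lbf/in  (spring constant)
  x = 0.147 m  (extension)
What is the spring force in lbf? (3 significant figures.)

Directly: F = kx.
k = 1.77 lbf/in = 310.0 N/m; x = 0.147 m.
F = 45.57 N
45.57 N × (1 lbf / 4.448 N) = 10.24 lbf

10.2 lbf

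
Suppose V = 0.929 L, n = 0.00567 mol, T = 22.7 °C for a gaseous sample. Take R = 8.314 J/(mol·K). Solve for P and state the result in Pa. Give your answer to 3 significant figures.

P is given directly by: P = nRT/V.
V = 0.929 L = 9.290×10^-4 m³; n = 0.00567 mol; T = 22.7 °C = 295.8 K; R = 8.314 J/(mol·K).
P = 15012 Pa  (the unit combination reduces to kg/(m·s²) = Pa)

15000 Pa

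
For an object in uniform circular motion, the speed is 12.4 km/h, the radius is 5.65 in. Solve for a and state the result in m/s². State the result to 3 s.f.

Directly: a = v²/r.
v = 12.4 km/h = 3.444 m/s; r = 5.65 in = 0.1435 m.
a = 82.67 m/s²

82.7 m/s²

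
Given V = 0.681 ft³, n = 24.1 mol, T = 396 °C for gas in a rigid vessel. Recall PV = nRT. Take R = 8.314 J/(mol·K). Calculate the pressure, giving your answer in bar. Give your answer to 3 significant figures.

69.5 bar

Directly: P = nRT/V.
V = 0.681 ft³ = 0.01928 m³; n = 24.1 mol; T = 396 °C = 669.1 K; R = 8.314 J/(mol·K).
P = 6.953×10^6 Pa  (the unit combination reduces to kg/(m·s²) = Pa)
6.953×10^6 Pa × (1 bar / 1.000×10^5 Pa) = 69.53 bar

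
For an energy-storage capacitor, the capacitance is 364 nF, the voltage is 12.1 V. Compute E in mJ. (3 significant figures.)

Directly: E = ½CV².
C = 364 nF = 3.640×10^-7 F; V = 12.1 V.
E = 2.665×10^-5 J  (the unit combination reduces to kg·m²/s² = J)
2.665×10^-5 J × (1 mJ / 0.001000 J) = 0.02665 mJ

0.0266 mJ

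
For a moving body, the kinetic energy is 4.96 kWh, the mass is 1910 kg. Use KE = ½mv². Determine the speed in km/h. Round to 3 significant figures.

492 km/h

Solving KE = ½mv² for v: v = √(2·KE/m).
KE = 4.96 kWh = 1.786×10^7 J; m = 1910 kg.
v = 136.7 m/s
136.7 m/s × (1 km/h / 0.2778 m/s) = 492.3 km/h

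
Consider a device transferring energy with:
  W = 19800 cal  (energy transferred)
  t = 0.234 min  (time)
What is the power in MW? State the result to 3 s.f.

0.00590 MW

P is given directly by: P = W/t.
W = 19800 cal = 82843 J; t = 0.234 min = 14.04 s.
P = 5901 W
5901 W × (1 MW / 1.000×10^6 W) = 0.005901 MW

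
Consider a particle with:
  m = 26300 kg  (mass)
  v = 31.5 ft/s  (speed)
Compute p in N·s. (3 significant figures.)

2.53×10^5 N·s

p is given directly by: p = mv.
m = 26300 kg; v = 31.5 ft/s = 9.601 m/s.
p = 2.525×10^5 kg·m/s  (the unit combination reduces to kg·m/s = kg·m/s)
Since 1 N·s = 1 kg·m/s, 2.525×10^5 N·s.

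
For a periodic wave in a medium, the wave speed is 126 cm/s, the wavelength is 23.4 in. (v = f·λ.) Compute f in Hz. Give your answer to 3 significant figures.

Rearranging v = f·λ for f: f = v/λ.
v = 126 cm/s = 1.260 m/s; λ = 23.4 in = 0.5944 m.
f = 2.120 Hz

2.12 Hz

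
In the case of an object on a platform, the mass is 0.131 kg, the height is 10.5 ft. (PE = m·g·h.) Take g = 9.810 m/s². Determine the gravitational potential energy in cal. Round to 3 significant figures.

PE is given directly by: PE = mgh.
m = 0.131 kg; h = 10.5 ft = 3.200 m; g = 9.810 m/s².
PE = 4.113 J
4.113 J × (1 cal / 4.184 J) = 0.9830 cal

0.983 cal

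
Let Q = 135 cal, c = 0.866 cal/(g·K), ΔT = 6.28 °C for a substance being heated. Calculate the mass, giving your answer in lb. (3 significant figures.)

Rearranging Q = m·c·ΔT for m: m = Q/(c·ΔT).
Q = 135 cal = 564.8 J; c = 0.866 cal/(g·K) = 3623 J/(kg·K); ΔT = 6.28 °C = 6.280 K.
m = 0.02482 kg
0.02482 kg × (1 lb / 0.4536 kg) = 0.05473 lb

0.0547 lb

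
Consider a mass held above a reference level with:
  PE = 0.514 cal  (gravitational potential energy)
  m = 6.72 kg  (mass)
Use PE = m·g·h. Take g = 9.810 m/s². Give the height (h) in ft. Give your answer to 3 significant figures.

Rearranging PE = m·g·h for h: h = PE/(m·g).
PE = 0.514 cal = 2.151 J; m = 6.72 kg; g = 9.810 m/s².
h = 0.03262 m
0.03262 m × (1 ft / 0.3048 m) = 0.1070 ft

0.107 ft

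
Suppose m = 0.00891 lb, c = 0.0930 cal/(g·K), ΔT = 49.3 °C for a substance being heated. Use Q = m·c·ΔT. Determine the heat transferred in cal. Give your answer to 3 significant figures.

18.5 cal

Q is given directly by: Q = mcΔT.
m = 0.00891 lb = 0.004042 kg; c = 0.0930 cal/(g·K) = 389.1 J/(kg·K); ΔT = 49.3 °C = 49.30 K.
Q = 77.53 J  (the unit combination reduces to kg·m²/s² = J)
77.53 J × (1 cal / 4.184 J) = 18.53 cal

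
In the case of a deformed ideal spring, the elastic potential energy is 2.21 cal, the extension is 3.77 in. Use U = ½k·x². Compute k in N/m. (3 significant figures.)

Rearranging: k = 2U/x².
U = 2.21 cal = 9.247 J; x = 3.77 in = 0.09576 m.
k = 2017 N/m

2020 N/m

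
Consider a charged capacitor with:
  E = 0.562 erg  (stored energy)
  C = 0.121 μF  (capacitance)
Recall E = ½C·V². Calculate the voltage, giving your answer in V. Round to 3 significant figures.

Rearranging E = ½C·V² for V: V = √(2E/C).
E = 0.562 erg = 5.620×10^-8 J; C = 0.121 μF = 1.210×10^-7 F.
V = 0.9638 V

0.964 V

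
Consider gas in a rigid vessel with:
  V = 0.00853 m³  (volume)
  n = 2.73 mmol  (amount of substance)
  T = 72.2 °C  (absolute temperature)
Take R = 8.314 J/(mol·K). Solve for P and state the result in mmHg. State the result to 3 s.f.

6.89 mmHg

From the ideal-gas law: P = nRT/V.
V = 0.00853 m³; n = 2.73 mmol = 0.002730 mol; T = 72.2 °C = 345.3 K; R = 8.314 J/(mol·K).
P = 918.9 Pa
918.9 Pa × (1 mmHg / 133.3 Pa) = 6.893 mmHg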